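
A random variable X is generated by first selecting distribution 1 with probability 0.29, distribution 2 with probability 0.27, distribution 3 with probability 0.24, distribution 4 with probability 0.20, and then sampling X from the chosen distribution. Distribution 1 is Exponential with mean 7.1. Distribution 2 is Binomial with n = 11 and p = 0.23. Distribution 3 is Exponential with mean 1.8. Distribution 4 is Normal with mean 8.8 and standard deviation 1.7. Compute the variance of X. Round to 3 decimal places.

24.768

Per component, 1: μ=7.1, E[X²]=100.82; 2: μ=2.53, E[X²]=8.349; 3: μ=1.8, E[X²]=6.48; 4: μ=8.8, E[X²]=80.33.
E[X] = 0.29·7.1 + 0.27·2.53 + 0.24·1.8 + 0.2·8.8 = 4.9341.
E[X²] = 0.29·100.82 + 0.27·8.349 + 0.24·6.48 + 0.2·80.33 = 49.1132.
Var(X) = E[X²] − (E[X])² = 49.1132 − 24.3453 = 24.7679.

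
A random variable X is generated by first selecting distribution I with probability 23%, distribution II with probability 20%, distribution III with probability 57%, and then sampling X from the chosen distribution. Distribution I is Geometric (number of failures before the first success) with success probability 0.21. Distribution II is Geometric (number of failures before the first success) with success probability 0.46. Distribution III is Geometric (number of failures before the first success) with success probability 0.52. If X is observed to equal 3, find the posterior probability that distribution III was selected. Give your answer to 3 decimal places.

0.461

Likelihoods P(X=3 | ·): I: 0.103538; II: 0.0724334; III: 0.0575078.
Posterior ∝ prior × likelihood. Numerator for III: 0.57·0.0575078 = 0.0327795.
Normalizing constant: 0.23·0.103538 + 0.2·0.0724334 + 0.57·0.0575078 = 0.0710799.
P(III | observation) = 0.0327795 / 0.0710799 = 0.461163.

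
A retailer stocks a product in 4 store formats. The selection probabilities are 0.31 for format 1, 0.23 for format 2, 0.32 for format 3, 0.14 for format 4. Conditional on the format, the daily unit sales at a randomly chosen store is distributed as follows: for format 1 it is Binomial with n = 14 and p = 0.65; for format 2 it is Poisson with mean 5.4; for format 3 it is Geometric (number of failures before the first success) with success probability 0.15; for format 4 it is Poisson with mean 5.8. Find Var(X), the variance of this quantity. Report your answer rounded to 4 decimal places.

17.7595

Per component, 1: μ=9.1, E[X²]=85.995; 2: μ=5.4, E[X²]=34.56; 3: μ=5.66667, E[X²]=69.8889; 4: μ=5.8, E[X²]=39.44.
E[X] = 0.31·9.1 + 0.23·5.4 + 0.32·5.66667 + 0.14·5.8 = 6.68833.
E[X²] = 0.31·85.995 + 0.23·34.56 + 0.32·69.8889 + 0.14·39.44 = 62.4933.
Var(X) = E[X²] − (E[X])² = 62.4933 − 44.7338 = 17.7595.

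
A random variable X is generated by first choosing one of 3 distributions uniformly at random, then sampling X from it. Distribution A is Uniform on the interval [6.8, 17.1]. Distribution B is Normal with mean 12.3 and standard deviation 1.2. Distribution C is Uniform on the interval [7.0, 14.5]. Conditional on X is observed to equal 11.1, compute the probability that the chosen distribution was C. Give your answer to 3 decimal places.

0.309

Likelihoods f(11.1 | ·): A: 0.0970874; B: 0.201642; C: 0.133333.
Posterior ∝ prior × likelihood. Numerator for C: 0.333333·0.133333 = 0.0444444.
Normalizing constant: 0.333333·0.0970874 + 0.333333·0.201642 + 0.333333·0.133333 = 0.144021.
P(C | observation) = 0.0444444 / 0.144021 = 0.308597.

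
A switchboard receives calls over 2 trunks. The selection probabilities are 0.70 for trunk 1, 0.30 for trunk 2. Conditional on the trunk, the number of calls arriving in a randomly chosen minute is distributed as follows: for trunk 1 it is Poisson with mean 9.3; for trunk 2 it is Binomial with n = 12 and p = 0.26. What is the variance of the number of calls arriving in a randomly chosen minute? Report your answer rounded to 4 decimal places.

15.2230

Per component, 1: μ=9.3, E[X²]=95.79; 2: μ=3.12, E[X²]=12.0432.
E[X] = 0.7·9.3 + 0.3·3.12 = 7.446.
E[X²] = 0.7·95.79 + 0.3·12.0432 = 70.666.
Var(X) = E[X²] − (E[X])² = 70.666 − 55.4429 = 15.223.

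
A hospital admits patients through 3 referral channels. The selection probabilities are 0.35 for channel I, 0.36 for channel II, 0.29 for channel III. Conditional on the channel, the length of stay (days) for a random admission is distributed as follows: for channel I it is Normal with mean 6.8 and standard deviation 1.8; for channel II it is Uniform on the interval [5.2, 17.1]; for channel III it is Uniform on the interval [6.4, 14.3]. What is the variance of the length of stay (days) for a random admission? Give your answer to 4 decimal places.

10.6207

Per component, I: μ=6.8, E[X²]=49.48; II: μ=11.15, E[X²]=136.123; III: μ=10.35, E[X²]=112.323.
E[X] = 0.35·6.8 + 0.36·11.15 + 0.29·10.35 = 9.3955.
E[X²] = 0.35·49.48 + 0.36·136.123 + 0.29·112.323 = 98.8962.
Var(X) = E[X²] − (E[X])² = 98.8962 − 88.2754 = 10.6207.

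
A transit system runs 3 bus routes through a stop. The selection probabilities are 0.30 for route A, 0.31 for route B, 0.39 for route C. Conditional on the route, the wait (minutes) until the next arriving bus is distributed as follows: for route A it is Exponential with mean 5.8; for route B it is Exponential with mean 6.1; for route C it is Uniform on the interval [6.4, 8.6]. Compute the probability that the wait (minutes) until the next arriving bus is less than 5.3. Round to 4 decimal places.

0.3597

Conditional on each route, P(X < 5.3): A: 0.599; B: 0.580567; C: 0.
By total probability, P(X < 5.3) = 0.3·0.599 + 0.31·0.580567 + 0.39·0 = 0.359676.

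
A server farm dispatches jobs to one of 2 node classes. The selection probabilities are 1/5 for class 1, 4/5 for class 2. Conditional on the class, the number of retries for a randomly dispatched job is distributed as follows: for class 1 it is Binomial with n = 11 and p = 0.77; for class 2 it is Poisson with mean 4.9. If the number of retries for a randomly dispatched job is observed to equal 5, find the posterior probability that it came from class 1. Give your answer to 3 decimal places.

0.026

Likelihoods P(X=5 | ·): 1: 0.0185124; 2: 0.17529.
Posterior ∝ prior × likelihood. Numerator for 1: 0.2·0.0185124 = 0.00370248.
Normalizing constant: 0.2·0.0185124 + 0.8·0.17529 = 0.143934.
P(1 | observation) = 0.00370248 / 0.143934 = 0.0257234.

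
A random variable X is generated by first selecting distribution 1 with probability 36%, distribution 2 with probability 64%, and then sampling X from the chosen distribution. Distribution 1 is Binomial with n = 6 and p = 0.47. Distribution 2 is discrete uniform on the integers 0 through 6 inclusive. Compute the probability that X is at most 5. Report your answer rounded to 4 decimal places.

Conditional on each component, P(X ≤ 5): 1: 0.989221; 2: 0.857143.
By total probability, P(X ≤ 5) = 0.36·0.989221 + 0.64·0.857143 = 0.904691.

0.9047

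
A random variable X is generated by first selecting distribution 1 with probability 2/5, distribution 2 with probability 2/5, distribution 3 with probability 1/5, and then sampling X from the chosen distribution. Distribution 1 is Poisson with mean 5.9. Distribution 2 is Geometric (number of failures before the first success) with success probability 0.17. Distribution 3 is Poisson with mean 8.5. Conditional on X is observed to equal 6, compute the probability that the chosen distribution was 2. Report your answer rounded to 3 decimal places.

Likelihoods P(X=6 | ·): 1: 0.160488; 2: 0.0555799; 3: 0.106581.
Posterior ∝ prior × likelihood. Numerator for 2: 0.4·0.0555799 = 0.0222319.
Normalizing constant: 0.4·0.160488 + 0.4·0.0555799 + 0.2·0.106581 = 0.107743.
P(2 | observation) = 0.0222319 / 0.107743 = 0.206342.

0.206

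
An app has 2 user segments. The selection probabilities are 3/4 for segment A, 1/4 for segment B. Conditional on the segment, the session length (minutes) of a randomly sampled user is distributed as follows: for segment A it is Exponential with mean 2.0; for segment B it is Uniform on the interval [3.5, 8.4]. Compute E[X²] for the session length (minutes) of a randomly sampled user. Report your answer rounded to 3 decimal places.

For each component E[X²] = Var + (mean)², giving A: 8; B: 37.4033.
Overall E[X²] = 0.75·8 + 0.25·37.4033 = 15.3508.

15.351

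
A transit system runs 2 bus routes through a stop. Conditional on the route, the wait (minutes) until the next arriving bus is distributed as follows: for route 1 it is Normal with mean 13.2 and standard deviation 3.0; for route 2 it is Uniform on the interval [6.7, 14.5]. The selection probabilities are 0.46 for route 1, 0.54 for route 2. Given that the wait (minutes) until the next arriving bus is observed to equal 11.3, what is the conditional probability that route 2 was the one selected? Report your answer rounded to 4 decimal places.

0.5804

Likelihoods f(11.3 | ·): 1: 0.108815; 2: 0.128205.
Posterior ∝ prior × likelihood. Numerator for 2: 0.54·0.128205 = 0.0692308.
Normalizing constant: 0.46·0.108815 + 0.54·0.128205 = 0.119286.
P(2 | observation) = 0.0692308 / 0.119286 = 0.580378.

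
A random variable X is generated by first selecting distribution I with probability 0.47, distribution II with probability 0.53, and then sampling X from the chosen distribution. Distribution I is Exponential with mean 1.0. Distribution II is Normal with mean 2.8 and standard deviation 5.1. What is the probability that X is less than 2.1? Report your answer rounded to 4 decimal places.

0.6485

Conditional on each component, P(X < 2.1): I: 0.877544; II: 0.445415.
By total probability, P(X < 2.1) = 0.47·0.877544 + 0.53·0.445415 = 0.648515.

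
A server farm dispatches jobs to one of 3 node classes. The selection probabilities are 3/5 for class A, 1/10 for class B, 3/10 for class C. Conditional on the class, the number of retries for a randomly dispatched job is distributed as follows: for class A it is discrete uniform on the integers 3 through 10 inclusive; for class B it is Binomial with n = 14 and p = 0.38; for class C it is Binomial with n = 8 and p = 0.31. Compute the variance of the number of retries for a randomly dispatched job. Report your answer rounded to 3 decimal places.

Per component, A: μ=6.5, E[X²]=47.5; B: μ=5.32, E[X²]=31.6008; C: μ=2.48, E[X²]=7.8616.
E[X] = 0.6·6.5 + 0.1·5.32 + 0.3·2.48 = 5.176.
E[X²] = 0.6·47.5 + 0.1·31.6008 + 0.3·7.8616 = 34.0186.
Var(X) = E[X²] − (E[X])² = 34.0186 − 26.791 = 7.22758.

7.228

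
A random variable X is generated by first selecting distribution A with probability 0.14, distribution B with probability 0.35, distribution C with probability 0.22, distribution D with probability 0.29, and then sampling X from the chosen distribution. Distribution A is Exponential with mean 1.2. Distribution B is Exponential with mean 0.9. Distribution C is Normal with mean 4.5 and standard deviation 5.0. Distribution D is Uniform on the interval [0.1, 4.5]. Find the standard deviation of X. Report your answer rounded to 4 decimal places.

Per component, A: μ=1.2, E[X²]=2.88; B: μ=0.9, E[X²]=1.62; C: μ=4.5, E[X²]=45.25; D: μ=2.3, E[X²]=6.90333.
E[X] = 0.14·1.2 + 0.35·0.9 + 0.22·4.5 + 0.29·2.3 = 2.14.
E[X²] = 0.14·2.88 + 0.35·1.62 + 0.22·45.25 + 0.29·6.90333 = 12.9272.
Var(X) = E[X²] − (E[X])² = 12.9272 − 4.5796 = 8.34757.
SD(X) = √8.34757 = 2.88922.

2.8892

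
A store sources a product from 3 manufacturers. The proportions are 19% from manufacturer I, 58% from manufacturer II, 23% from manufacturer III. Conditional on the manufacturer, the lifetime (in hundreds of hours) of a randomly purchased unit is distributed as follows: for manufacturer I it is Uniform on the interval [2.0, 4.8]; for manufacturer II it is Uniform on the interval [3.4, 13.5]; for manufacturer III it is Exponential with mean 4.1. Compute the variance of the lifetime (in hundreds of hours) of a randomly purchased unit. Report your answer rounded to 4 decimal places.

14.2770

Per component, I: μ=3.4, E[X²]=12.2133; II: μ=8.45, E[X²]=79.9033; III: μ=4.1, E[X²]=33.62.
E[X] = 0.19·3.4 + 0.58·8.45 + 0.23·4.1 = 6.49.
E[X²] = 0.19·12.2133 + 0.58·79.9033 + 0.23·33.62 = 56.3971.
Var(X) = E[X²] − (E[X])² = 56.3971 − 42.1201 = 14.277.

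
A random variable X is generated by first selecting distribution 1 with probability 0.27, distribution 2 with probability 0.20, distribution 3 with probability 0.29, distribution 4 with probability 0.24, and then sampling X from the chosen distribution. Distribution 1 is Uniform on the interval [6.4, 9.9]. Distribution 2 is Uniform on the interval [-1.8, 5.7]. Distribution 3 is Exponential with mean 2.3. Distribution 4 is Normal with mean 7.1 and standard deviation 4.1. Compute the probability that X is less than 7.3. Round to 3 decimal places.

0.672

Conditional on each component, P(X < 7.3): 1: 0.257143; 2: 1; 3: 0.95816; 4: 0.519453.
By total probability, P(X < 7.3) = 0.27·0.257143 + 0.2·1 + 0.29·0.95816 + 0.24·0.519453 = 0.671964.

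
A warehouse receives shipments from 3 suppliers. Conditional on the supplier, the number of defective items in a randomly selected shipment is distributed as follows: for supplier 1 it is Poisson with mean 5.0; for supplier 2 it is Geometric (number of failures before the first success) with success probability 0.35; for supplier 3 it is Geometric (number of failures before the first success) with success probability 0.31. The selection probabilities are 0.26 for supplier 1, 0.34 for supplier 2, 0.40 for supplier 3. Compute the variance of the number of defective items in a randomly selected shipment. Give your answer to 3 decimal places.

Per component, 1: μ=5, E[X²]=30; 2: μ=1.85714, E[X²]=8.7551; 3: μ=2.22581, E[X²]=12.1342.
E[X] = 0.26·5 + 0.34·1.85714 + 0.4·2.22581 = 2.82175.
E[X²] = 0.26·30 + 0.34·8.7551 + 0.4·12.1342 = 15.6304.
Var(X) = E[X²] − (E[X])² = 15.6304 − 7.96228 = 7.66815.

7.668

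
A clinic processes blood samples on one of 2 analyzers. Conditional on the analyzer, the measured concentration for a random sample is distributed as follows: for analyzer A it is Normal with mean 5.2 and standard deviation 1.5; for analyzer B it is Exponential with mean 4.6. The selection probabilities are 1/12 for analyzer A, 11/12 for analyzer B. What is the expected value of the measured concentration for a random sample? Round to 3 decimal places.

4.650

Component means — A: 5.2; B: 4.6.
E[X] = 0.0833333·5.2 + 0.916667·4.6 = 4.65.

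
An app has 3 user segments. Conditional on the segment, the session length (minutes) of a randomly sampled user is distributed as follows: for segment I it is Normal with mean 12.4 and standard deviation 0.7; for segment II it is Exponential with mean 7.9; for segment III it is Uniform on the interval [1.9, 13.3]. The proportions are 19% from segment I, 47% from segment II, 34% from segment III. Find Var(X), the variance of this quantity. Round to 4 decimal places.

Per component, I: μ=12.4, E[X²]=154.25; II: μ=7.9, E[X²]=124.82; III: μ=7.6, E[X²]=68.59.
E[X] = 0.19·12.4 + 0.47·7.9 + 0.34·7.6 = 8.653.
E[X²] = 0.19·154.25 + 0.47·124.82 + 0.34·68.59 = 111.294.
Var(X) = E[X²] − (E[X])² = 111.294 − 74.8744 = 36.4191.

36.4191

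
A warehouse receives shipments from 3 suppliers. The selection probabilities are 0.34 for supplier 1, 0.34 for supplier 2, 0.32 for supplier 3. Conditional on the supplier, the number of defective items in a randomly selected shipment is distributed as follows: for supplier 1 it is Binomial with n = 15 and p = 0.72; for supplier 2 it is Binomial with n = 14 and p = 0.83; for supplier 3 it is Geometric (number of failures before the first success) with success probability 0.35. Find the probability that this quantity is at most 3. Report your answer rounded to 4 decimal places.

Conditional on each supplier, P(X ≤ 3): 1: 4.31781e-05; 2: 7.50995e-07; 3: 0.821494.
By total probability, P(X ≤ 3) = 0.34·4.31781e-05 + 0.34·7.50995e-07 + 0.32·0.821494 = 0.262893.

0.2629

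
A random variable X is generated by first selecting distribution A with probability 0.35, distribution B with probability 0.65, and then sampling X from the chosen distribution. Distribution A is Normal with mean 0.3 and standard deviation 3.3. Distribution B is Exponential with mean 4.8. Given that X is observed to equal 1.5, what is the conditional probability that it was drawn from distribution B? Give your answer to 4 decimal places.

Likelihoods f(1.5 | ·): A: 0.113157; B: 0.15242.
Posterior ∝ prior × likelihood. Numerator for B: 0.65·0.15242 = 0.0990729.
Normalizing constant: 0.35·0.113157 + 0.65·0.15242 = 0.138678.
P(B | observation) = 0.0990729 / 0.138678 = 0.71441.

0.7144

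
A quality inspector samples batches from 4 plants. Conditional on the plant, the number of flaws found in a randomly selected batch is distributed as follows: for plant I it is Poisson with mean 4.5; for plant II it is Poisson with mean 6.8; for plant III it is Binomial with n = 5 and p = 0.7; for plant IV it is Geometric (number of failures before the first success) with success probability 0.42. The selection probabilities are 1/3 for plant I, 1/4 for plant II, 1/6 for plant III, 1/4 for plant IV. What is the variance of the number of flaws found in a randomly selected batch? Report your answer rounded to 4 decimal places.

Per component, I: μ=4.5, E[X²]=24.75; II: μ=6.8, E[X²]=53.04; III: μ=3.5, E[X²]=13.3; IV: μ=1.38095, E[X²]=5.19501.
E[X] = 0.333333·4.5 + 0.25·6.8 + 0.166667·3.5 + 0.25·1.38095 = 4.12857.
E[X²] = 0.333333·24.75 + 0.25·53.04 + 0.166667·13.3 + 0.25·5.19501 = 25.0254.
Var(X) = E[X²] − (E[X])² = 25.0254 − 17.0451 = 7.98032.

7.9803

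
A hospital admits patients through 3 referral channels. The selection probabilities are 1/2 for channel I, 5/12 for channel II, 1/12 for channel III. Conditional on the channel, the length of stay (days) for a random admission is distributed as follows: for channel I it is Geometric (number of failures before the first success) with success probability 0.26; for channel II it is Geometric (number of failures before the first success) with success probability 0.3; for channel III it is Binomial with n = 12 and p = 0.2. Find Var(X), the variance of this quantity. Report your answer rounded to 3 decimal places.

8.937

Per component, I: μ=2.84615, E[X²]=19.0473; II: μ=2.33333, E[X²]=13.2222; III: μ=2.4, E[X²]=7.68.
E[X] = 0.5·2.84615 + 0.416667·2.33333 + 0.0833333·2.4 = 2.5953.
E[X²] = 0.5·19.0473 + 0.416667·13.2222 + 0.0833333·7.68 = 15.6729.
Var(X) = E[X²] − (E[X])² = 15.6729 − 6.73558 = 8.93735.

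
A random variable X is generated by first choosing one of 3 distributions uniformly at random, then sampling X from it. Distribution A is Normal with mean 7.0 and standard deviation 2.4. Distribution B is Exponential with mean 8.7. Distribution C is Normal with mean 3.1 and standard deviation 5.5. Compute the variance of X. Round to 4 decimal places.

42.7289

Per component, A: μ=7, E[X²]=54.76; B: μ=8.7, E[X²]=151.38; C: μ=3.1, E[X²]=39.86.
E[X] = 0.333333·7 + 0.333333·8.7 + 0.333333·3.1 = 6.26667.
E[X²] = 0.333333·54.76 + 0.333333·151.38 + 0.333333·39.86 = 82.
Var(X) = E[X²] − (E[X])² = 82 − 39.2711 = 42.7289.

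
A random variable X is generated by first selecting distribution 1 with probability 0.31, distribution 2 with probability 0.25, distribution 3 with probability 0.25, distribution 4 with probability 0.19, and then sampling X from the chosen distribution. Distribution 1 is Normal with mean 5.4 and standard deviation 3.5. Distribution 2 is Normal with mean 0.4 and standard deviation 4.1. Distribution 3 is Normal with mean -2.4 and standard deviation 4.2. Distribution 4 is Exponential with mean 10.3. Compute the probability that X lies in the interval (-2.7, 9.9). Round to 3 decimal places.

0.716

Conditional on each component, P(-2.7 < X < 9.9): 1: 0.890403; 2: 0.764955; 3: 0.526769; 4: 0.617553.
By total probability, P(-2.7 < X < 9.9) = 0.31·0.890403 + 0.25·0.764955 + 0.25·0.526769 + 0.19·0.617553 = 0.716291.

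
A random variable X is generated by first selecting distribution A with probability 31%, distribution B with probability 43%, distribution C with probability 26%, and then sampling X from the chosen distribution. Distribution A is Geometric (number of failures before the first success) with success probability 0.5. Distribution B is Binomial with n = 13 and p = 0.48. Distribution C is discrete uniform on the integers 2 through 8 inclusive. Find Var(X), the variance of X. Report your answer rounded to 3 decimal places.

Per component, A: μ=1, E[X²]=3; B: μ=6.24, E[X²]=42.1824; C: μ=5, E[X²]=29.
E[X] = 0.31·1 + 0.43·6.24 + 0.26·5 = 4.2932.
E[X²] = 0.31·3 + 0.43·42.1824 + 0.26·29 = 26.6084.
Var(X) = E[X²] − (E[X])² = 26.6084 − 18.4316 = 8.17687.

8.177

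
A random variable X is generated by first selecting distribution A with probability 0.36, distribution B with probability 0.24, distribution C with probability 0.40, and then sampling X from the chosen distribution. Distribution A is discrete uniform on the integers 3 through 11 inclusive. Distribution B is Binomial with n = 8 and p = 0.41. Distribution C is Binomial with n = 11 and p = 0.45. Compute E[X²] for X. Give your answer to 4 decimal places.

33.9765

For each component E[X²] = Var + (mean)², giving A: 55.6667; B: 12.6936; C: 27.225.
Overall E[X²] = 0.36·55.6667 + 0.24·12.6936 + 0.4·27.225 = 33.9765.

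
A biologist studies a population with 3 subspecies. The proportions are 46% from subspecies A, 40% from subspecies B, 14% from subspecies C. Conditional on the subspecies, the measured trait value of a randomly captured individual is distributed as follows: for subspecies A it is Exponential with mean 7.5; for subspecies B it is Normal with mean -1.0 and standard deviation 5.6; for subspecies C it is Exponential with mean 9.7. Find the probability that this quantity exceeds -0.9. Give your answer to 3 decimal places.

Conditional on each subspecies, P(X > -0.9): A: 1; B: 0.492876; C: 1.
By total probability, P(X > -0.9) = 0.46·1 + 0.4·0.492876 + 0.14·1 = 0.797151.

0.797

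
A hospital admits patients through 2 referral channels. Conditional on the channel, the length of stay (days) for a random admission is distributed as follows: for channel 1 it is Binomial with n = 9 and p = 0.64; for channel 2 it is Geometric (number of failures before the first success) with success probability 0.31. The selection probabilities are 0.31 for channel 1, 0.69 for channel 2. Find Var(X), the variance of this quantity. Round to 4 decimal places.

Per component, 1: μ=5.76, E[X²]=35.2512; 2: μ=2.22581, E[X²]=12.1342.
E[X] = 0.31·5.76 + 0.69·2.22581 = 3.32141.
E[X²] = 0.31·35.2512 + 0.69·12.1342 = 19.3005.
Var(X) = E[X²] − (E[X])² = 19.3005 − 11.0317 = 8.26875.

8.2688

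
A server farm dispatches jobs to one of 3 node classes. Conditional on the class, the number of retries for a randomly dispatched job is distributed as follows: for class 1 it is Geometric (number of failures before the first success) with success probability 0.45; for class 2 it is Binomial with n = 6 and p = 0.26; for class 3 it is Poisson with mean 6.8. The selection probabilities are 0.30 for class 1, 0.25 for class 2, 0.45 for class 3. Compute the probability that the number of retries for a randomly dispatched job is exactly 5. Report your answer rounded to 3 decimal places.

0.069

Conditional on each class, P(X = 5): 1: 0.0226478; 2: 0.00527533; 3: 0.134946.
By total probability, P(X = 5) = 0.3·0.0226478 + 0.25·0.00527533 + 0.45·0.134946 = 0.068839.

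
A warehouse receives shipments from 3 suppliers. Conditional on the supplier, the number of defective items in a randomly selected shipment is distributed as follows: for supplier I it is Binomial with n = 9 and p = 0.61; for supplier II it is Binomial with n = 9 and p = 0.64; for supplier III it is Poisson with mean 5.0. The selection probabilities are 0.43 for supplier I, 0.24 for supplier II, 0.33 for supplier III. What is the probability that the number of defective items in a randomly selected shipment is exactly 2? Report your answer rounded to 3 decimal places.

0.038

Conditional on each supplier, P(X = 2): I: 0.0183829; II: 0.0115553; III: 0.0842243.
By total probability, P(X = 2) = 0.43·0.0183829 + 0.24·0.0115553 + 0.33·0.0842243 = 0.0384719.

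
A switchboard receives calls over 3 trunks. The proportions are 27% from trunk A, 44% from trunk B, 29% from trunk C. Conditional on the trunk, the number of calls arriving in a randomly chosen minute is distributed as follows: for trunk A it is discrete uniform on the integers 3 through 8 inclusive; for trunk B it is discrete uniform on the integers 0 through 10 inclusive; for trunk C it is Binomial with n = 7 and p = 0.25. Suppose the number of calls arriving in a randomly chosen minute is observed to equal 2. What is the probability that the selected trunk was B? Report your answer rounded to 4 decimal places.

Likelihoods P(X=2 | ·): A: 0; B: 0.0909091; C: 0.311462.
Posterior ∝ prior × likelihood. Numerator for B: 0.44·0.0909091 = 0.04.
Normalizing constant: 0.27·0 + 0.44·0.0909091 + 0.29·0.311462 = 0.130324.
P(B | observation) = 0.04 / 0.130324 = 0.306927.

0.3069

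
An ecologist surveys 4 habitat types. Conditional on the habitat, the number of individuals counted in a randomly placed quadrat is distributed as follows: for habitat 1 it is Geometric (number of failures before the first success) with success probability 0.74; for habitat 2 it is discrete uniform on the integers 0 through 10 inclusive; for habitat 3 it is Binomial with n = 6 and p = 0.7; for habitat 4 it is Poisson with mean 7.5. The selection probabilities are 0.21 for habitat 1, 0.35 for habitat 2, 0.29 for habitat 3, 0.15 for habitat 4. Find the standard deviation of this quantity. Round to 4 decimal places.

3.1713

Per component, 1: μ=0.351351, E[X²]=0.598247; 2: μ=5, E[X²]=35; 3: μ=4.2, E[X²]=18.9; 4: μ=7.5, E[X²]=63.75.
E[X] = 0.21·0.351351 + 0.35·5 + 0.29·4.2 + 0.15·7.5 = 4.16678.
E[X²] = 0.21·0.598247 + 0.35·35 + 0.29·18.9 + 0.15·63.75 = 27.4191.
Var(X) = E[X²] − (E[X])² = 27.4191 − 17.3621 = 10.057.
SD(X) = √10.057 = 3.17128.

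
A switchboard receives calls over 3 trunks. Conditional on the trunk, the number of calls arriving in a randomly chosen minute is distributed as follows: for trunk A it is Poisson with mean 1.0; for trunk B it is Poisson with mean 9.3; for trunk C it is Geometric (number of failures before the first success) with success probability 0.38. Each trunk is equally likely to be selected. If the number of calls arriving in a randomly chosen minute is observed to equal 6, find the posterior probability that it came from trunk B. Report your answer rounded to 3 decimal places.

0.788

Likelihoods P(X=6 | ·): A: 0.000510944; B: 0.0821536; C: 0.0215841.
Posterior ∝ prior × likelihood. Numerator for B: 0.333333·0.0821536 = 0.0273845.
Normalizing constant: 0.333333·0.000510944 + 0.333333·0.0821536 + 0.333333·0.0215841 = 0.0347495.
P(B | observation) = 0.0273845 / 0.0347495 = 0.788054.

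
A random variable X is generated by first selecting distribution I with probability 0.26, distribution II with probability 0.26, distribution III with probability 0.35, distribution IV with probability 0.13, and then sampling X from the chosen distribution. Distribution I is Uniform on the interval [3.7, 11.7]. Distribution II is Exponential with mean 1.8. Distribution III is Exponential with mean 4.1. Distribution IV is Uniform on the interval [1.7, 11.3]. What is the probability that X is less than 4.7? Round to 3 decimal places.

Conditional on each component, P(X < 4.7): I: 0.125; II: 0.926547; III: 0.682203; IV: 0.3125.
By total probability, P(X < 4.7) = 0.26·0.125 + 0.26·0.926547 + 0.35·0.682203 + 0.13·0.3125 = 0.552798.

0.553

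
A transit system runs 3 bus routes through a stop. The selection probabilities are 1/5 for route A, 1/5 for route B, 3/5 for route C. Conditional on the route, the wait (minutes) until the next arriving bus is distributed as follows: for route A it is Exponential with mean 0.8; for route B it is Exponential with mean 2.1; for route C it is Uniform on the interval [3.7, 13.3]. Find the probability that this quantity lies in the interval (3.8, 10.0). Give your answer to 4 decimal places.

Conditional on each route, P(3.8 < X < 10.0): A: 0.00864797; B: 0.155183; C: 0.645833.
By total probability, P(3.8 < X < 10.0) = 0.2·0.00864797 + 0.2·0.155183 + 0.6·0.645833 = 0.420266.

0.4203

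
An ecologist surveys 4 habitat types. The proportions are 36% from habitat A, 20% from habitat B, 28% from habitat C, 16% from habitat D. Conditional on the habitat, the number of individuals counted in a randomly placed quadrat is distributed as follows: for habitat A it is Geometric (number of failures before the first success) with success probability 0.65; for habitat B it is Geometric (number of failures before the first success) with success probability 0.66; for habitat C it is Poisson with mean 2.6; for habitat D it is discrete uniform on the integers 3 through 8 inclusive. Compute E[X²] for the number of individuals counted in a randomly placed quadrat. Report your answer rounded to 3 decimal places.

8.539

For each component E[X²] = Var + (mean)², giving A: 1.11834; B: 1.04591; C: 9.36; D: 33.1667.
Overall E[X²] = 0.36·1.11834 + 0.2·1.04591 + 0.28·9.36 + 0.16·33.1667 = 8.53925.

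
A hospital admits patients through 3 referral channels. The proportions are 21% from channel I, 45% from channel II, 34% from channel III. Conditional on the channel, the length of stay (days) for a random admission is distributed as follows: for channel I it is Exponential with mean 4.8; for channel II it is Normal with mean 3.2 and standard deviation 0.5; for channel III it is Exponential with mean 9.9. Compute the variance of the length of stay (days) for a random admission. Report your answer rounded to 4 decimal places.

Per component, I: μ=4.8, E[X²]=46.08; II: μ=3.2, E[X²]=10.49; III: μ=9.9, E[X²]=196.02.
E[X] = 0.21·4.8 + 0.45·3.2 + 0.34·9.9 = 5.814.
E[X²] = 0.21·46.08 + 0.45·10.49 + 0.34·196.02 = 81.0441.
Var(X) = E[X²] − (E[X])² = 81.0441 − 33.8026 = 47.2415.

47.2415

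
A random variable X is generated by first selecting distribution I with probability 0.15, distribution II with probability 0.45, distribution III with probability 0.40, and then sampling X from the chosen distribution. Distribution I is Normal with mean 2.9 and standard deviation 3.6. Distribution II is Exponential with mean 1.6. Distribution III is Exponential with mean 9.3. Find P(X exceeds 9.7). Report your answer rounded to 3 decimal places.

Conditional on each component, P(X > 9.7): I: 0.0294534; II: 0.00232857; III: 0.352392.
By total probability, P(X > 9.7) = 0.15·0.0294534 + 0.45·0.00232857 + 0.4·0.352392 = 0.146423.

0.146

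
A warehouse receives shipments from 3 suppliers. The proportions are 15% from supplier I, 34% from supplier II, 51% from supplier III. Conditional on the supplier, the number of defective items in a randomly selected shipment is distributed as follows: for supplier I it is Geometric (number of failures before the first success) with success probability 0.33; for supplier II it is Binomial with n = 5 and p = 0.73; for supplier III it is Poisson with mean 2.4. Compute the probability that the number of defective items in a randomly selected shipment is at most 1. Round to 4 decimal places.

0.2471

Conditional on each supplier, P(X ≤ 1): I: 0.5511; II: 0.0208325; III: 0.308441.
By total probability, P(X ≤ 1) = 0.15·0.5511 + 0.34·0.0208325 + 0.51·0.308441 = 0.247053.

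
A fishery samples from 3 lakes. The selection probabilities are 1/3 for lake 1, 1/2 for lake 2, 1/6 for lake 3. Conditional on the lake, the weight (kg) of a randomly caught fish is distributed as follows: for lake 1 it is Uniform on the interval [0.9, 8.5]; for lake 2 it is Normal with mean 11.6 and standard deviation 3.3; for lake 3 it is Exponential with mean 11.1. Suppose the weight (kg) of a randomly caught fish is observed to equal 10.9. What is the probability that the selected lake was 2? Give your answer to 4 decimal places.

0.9131

Likelihoods f(10.9 | ·): 1: 0; 2: 0.118202; 3: 0.0337449.
Posterior ∝ prior × likelihood. Numerator for 2: 0.5·0.118202 = 0.0591011.
Normalizing constant: 0.333333·0 + 0.5·0.118202 + 0.166667·0.0337449 = 0.0647252.
P(2 | observation) = 0.0591011 / 0.0647252 = 0.913107.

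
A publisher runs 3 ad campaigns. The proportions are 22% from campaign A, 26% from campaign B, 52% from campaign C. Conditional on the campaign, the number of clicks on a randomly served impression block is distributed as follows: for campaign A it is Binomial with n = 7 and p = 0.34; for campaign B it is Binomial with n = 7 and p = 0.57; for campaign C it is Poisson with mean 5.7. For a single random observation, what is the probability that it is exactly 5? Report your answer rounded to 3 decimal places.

Conditional on each campaign, P(X = 5): A: 0.0415625; B: 0.233631; C: 0.16777.
By total probability, P(X = 5) = 0.22·0.0415625 + 0.26·0.233631 + 0.52·0.16777 = 0.157128.

0.157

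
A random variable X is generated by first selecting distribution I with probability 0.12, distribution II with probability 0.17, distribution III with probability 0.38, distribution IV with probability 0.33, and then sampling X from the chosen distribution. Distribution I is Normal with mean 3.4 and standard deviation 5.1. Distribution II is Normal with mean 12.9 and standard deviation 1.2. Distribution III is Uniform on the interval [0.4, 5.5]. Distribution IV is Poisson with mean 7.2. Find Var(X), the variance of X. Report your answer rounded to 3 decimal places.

19.471

Per component, I: μ=3.4, E[X²]=37.57; II: μ=12.9, E[X²]=167.85; III: μ=2.95, E[X²]=10.87; IV: μ=7.2, E[X²]=59.04.
E[X] = 0.12·3.4 + 0.17·12.9 + 0.38·2.95 + 0.33·7.2 = 6.098.
E[X²] = 0.12·37.57 + 0.17·167.85 + 0.38·10.87 + 0.33·59.04 = 56.6567.
Var(X) = E[X²] − (E[X])² = 56.6567 − 37.1856 = 19.4711.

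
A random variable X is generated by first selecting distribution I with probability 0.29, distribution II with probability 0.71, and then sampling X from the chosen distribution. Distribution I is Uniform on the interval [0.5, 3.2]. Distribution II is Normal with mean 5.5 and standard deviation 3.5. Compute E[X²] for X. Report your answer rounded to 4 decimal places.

For each component E[X²] = Var + (mean)², giving I: 4.03; II: 42.5.
Overall E[X²] = 0.29·4.03 + 0.71·42.5 = 31.3437.

31.3437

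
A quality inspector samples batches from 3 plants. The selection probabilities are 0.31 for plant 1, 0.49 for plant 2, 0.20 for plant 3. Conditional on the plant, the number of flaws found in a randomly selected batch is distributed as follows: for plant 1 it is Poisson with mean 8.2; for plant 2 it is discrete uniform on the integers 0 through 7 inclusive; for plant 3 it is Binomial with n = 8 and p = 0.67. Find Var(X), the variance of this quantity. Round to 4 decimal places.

9.6628

Per component, 1: μ=8.2, E[X²]=75.44; 2: μ=3.5, E[X²]=17.5; 3: μ=5.36, E[X²]=30.4984.
E[X] = 0.31·8.2 + 0.49·3.5 + 0.2·5.36 = 5.329.
E[X²] = 0.31·75.44 + 0.49·17.5 + 0.2·30.4984 = 38.0611.
Var(X) = E[X²] − (E[X])² = 38.0611 − 28.3982 = 9.66284.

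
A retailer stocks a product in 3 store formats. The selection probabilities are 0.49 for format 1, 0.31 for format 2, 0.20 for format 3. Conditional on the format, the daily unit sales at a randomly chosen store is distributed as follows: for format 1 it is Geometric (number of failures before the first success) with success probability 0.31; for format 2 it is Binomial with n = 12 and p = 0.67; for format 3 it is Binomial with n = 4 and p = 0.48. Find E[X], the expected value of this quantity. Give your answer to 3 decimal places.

3.967

Component means — 1: 2.22581; 2: 8.04; 3: 1.92.
E[X] = 0.49·2.22581 + 0.31·8.04 + 0.2·1.92 = 3.96705.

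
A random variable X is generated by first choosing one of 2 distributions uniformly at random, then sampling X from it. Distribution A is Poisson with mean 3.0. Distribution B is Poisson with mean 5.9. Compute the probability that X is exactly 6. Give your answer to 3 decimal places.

0.105

Conditional on each component, P(X = 6): A: 0.0504094; B: 0.160488.
By total probability, P(X = 6) = 0.5·0.0504094 + 0.5·0.160488 = 0.105449.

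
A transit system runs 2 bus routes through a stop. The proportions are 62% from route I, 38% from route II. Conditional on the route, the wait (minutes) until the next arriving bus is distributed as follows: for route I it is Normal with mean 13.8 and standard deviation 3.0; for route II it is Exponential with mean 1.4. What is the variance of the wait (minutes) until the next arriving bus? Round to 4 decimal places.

Per component, I: μ=13.8, E[X²]=199.44; II: μ=1.4, E[X²]=3.92.
E[X] = 0.62·13.8 + 0.38·1.4 = 9.088.
E[X²] = 0.62·199.44 + 0.38·3.92 = 125.142.
Var(X) = E[X²] − (E[X])² = 125.142 − 82.5917 = 42.5507.

42.5507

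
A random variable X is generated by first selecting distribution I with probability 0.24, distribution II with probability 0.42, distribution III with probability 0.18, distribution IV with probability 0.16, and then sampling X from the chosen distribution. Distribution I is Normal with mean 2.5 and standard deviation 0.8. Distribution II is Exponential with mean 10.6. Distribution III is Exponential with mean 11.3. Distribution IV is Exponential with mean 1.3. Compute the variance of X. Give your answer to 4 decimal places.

89.3428

Per component, I: μ=2.5, E[X²]=6.89; II: μ=10.6, E[X²]=224.72; III: μ=11.3, E[X²]=255.38; IV: μ=1.3, E[X²]=3.38.
E[X] = 0.24·2.5 + 0.42·10.6 + 0.18·11.3 + 0.16·1.3 = 7.294.
E[X²] = 0.24·6.89 + 0.42·224.72 + 0.18·255.38 + 0.16·3.38 = 142.545.
Var(X) = E[X²] − (E[X])² = 142.545 − 53.2024 = 89.3428.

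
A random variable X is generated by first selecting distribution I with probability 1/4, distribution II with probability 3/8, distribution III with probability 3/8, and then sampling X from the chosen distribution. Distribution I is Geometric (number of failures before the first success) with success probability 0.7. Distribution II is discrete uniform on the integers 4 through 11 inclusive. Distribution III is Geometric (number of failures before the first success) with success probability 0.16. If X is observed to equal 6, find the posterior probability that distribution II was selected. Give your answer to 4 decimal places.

0.6885

Likelihoods P(X=6 | ·): I: 0.0005103; II: 0.125; III: 0.0562077.
Posterior ∝ prior × likelihood. Numerator for II: 0.375·0.125 = 0.046875.
Normalizing constant: 0.25·0.0005103 + 0.375·0.125 + 0.375·0.0562077 = 0.0680805.
P(II | observation) = 0.046875 / 0.0680805 = 0.688524.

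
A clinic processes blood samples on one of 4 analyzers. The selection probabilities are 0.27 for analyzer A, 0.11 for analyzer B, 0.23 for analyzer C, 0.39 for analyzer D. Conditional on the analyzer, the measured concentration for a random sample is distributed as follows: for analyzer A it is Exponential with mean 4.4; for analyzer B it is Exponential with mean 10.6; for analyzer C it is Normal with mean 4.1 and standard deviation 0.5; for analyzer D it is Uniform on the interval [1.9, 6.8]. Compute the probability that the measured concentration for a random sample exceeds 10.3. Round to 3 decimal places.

Conditional on each analyzer, P(X > 10.3): A: 0.0962401; B: 0.37844; C: 0; D: 0.
By total probability, P(X > 10.3) = 0.27·0.0962401 + 0.11·0.37844 + 0.23·0 + 0.39·0 = 0.0676132.

0.068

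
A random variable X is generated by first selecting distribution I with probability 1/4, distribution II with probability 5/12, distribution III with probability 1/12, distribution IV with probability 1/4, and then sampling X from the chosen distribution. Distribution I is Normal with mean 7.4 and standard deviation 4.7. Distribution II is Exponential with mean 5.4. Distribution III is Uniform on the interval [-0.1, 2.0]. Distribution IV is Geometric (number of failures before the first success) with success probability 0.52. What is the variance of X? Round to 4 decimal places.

24.8276

Per component, I: μ=7.4, E[X²]=76.85; II: μ=5.4, E[X²]=58.32; III: μ=0.95, E[X²]=1.27; IV: μ=0.923077, E[X²]=2.62722.
E[X] = 0.25·7.4 + 0.416667·5.4 + 0.0833333·0.95 + 0.25·0.923077 = 4.40994.
E[X²] = 0.25·76.85 + 0.416667·58.32 + 0.0833333·1.27 + 0.25·2.62722 = 44.2751.
Var(X) = E[X²] − (E[X])² = 44.2751 − 19.4475 = 24.8276.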